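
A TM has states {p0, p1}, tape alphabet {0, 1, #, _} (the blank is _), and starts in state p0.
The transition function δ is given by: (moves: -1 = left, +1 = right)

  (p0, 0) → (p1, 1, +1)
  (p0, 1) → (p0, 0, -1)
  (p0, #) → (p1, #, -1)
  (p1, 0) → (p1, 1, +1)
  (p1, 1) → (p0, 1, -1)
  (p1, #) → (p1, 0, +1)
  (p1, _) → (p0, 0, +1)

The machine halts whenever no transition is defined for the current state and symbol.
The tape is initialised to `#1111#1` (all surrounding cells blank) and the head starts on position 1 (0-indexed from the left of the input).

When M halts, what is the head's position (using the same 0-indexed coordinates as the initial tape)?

state=p0 head=1 tape=__#[1]111#1   (p0,1)→(p0,0,-1)
state=p0 head=0 tape=__[#]0111#1   (p0,#)→(p1,#,-1)
state=p1 head=-1 tape=_[_]#0111#1   (p1,_)→(p0,0,+1)
state=p0 head=0 tape=_0[#]0111#1   (p0,#)→(p1,#,-1)
state=p1 head=-1 tape=_[0]#0111#1   (p1,0)→(p1,1,+1)
state=p1 head=0 tape=_1[#]0111#1   (p1,#)→(p1,0,+1)
state=p1 head=1 tape=_10[0]111#1   (p1,0)→(p1,1,+1)
state=p1 head=2 tape=_101[1]11#1   (p1,1)→(p0,1,-1)
state=p0 head=1 tape=_10[1]111#1   (p0,1)→(p0,0,-1)
state=p0 head=0 tape=_1[0]0111#1   (p0,0)→(p1,1,+1)
state=p1 head=1 tape=_11[0]111#1   (p1,0)→(p1,1,+1)
state=p1 head=2 tape=_111[1]11#1   (p1,1)→(p0,1,-1)
state=p0 head=1 tape=_11[1]111#1   (p0,1)→(p0,0,-1)
state=p0 head=0 tape=_1[1]0111#1   (p0,1)→(p0,0,-1)
state=p0 head=-1 tape=_[1]00111#1   (p0,1)→(p0,0,-1)
state=p0 head=-2 tape=[_]000111#1
At halt the head is at cell -2.

-2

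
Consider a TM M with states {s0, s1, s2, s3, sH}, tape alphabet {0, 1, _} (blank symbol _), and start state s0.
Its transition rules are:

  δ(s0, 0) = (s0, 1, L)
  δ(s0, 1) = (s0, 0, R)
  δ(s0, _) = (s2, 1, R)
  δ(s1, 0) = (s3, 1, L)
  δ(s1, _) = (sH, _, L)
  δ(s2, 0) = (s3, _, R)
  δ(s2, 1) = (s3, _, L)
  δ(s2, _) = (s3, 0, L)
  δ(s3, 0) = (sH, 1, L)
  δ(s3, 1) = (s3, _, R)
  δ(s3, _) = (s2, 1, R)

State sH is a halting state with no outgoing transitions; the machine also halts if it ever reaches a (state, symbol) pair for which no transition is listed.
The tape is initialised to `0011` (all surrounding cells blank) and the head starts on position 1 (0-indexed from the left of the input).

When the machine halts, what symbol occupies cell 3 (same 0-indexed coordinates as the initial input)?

_

state=s0 head=1 tape=_0[0]11_   (s0,0)→(s0,1,L)
state=s0 head=0 tape=_[0]111_   (s0,0)→(s0,1,L)
state=s0 head=-1 tape=[_]1111_   (s0,_)→(s2,1,R)
state=s2 head=0 tape=1[1]111_   (s2,1)→(s3,_,L)
state=s3 head=-1 tape=[1]_111_   (s3,1)→(s3,_,R)
state=s3 head=0 tape=_[_]111_   (s3,_)→(s2,1,R)
state=s2 head=1 tape=_1[1]11_   (s2,1)→(s3,_,L)
state=s3 head=0 tape=_[1]_11_   (s3,1)→(s3,_,R)
state=s3 head=1 tape=__[_]11_   (s3,_)→(s2,1,R)
state=s2 head=2 tape=__1[1]1_   (s2,1)→(s3,_,L)
state=s3 head=1 tape=__[1]_1_   (s3,1)→(s3,_,R)
state=s3 head=2 tape=___[_]1_   (s3,_)→(s2,1,R)
state=s2 head=3 tape=___1[1]_   (s2,1)→(s3,_,L)
state=s3 head=2 tape=___[1]__   (s3,1)→(s3,_,R)
state=s3 head=3 tape=____[_]_   (s3,_)→(s2,1,R)
state=s2 head=4 tape=____1[_]   (s2,_)→(s3,0,L)
state=s3 head=3 tape=____[1]0   (s3,1)→(s3,_,R)
state=s3 head=4 tape=_____[0]   (s3,0)→(sH,1,L)
state=sH head=3 tape=____[_]1
Cell 3 holds _ when M halts.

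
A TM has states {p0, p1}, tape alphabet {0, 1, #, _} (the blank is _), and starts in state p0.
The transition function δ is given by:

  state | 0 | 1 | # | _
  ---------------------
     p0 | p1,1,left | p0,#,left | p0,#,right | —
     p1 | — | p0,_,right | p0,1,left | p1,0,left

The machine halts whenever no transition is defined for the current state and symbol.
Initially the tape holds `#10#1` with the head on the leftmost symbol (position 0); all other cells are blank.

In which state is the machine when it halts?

state=p0 head=0 tape=[#]10#1_   (p0,#)→(p0,#,right)
state=p0 head=1 tape=#[1]0#1_   (p0,1)→(p0,#,left)
state=p0 head=0 tape=[#]#0#1_   (p0,#)→(p0,#,right)
state=p0 head=1 tape=#[#]0#1_   (p0,#)→(p0,#,right)
state=p0 head=2 tape=##[0]#1_   (p0,0)→(p1,1,left)
state=p1 head=1 tape=#[#]1#1_   (p1,#)→(p0,1,left)
state=p0 head=0 tape=[#]11#1_   (p0,#)→(p0,#,right)
state=p0 head=1 tape=#[1]1#1_   (p0,1)→(p0,#,left)
state=p0 head=0 tape=[#]#1#1_   (p0,#)→(p0,#,right)
state=p0 head=1 tape=#[#]1#1_   (p0,#)→(p0,#,right)
state=p0 head=2 tape=##[1]#1_   (p0,1)→(p0,#,left)
state=p0 head=1 tape=#[#]##1_   (p0,#)→(p0,#,right)
state=p0 head=2 tape=##[#]#1_   (p0,#)→(p0,#,right)
state=p0 head=3 tape=###[#]1_   (p0,#)→(p0,#,right)
state=p0 head=4 tape=####[1]_   (p0,1)→(p0,#,left)
state=p0 head=3 tape=###[#]#_   (p0,#)→(p0,#,right)
state=p0 head=4 tape=####[#]_   (p0,#)→(p0,#,right)
state=p0 head=5 tape=#####[_]
No transition is defined for (p0, _); M halts in state p0.

p0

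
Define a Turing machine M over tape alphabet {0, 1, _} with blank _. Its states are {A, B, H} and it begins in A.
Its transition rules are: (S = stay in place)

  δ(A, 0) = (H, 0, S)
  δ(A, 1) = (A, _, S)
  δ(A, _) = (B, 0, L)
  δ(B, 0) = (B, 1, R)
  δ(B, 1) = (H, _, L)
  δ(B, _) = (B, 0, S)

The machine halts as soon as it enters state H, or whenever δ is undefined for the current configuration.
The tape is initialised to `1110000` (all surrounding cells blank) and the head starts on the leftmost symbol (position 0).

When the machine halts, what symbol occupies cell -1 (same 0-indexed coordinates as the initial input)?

1

state=A head=0 tape=_[1]110000   (A,1)→(A,_,S)
state=A head=0 tape=_[_]110000   (A,_)→(B,0,L)
state=B head=-1 tape=[_]0110000   (B,_)→(B,0,S)
state=B head=-1 tape=[0]0110000   (B,0)→(B,1,R)
state=B head=0 tape=1[0]110000   (B,0)→(B,1,R)
state=B head=1 tape=11[1]10000   (B,1)→(H,_,L)
state=H head=0 tape=1[1]_10000
Cell -1 holds 1 when M halts.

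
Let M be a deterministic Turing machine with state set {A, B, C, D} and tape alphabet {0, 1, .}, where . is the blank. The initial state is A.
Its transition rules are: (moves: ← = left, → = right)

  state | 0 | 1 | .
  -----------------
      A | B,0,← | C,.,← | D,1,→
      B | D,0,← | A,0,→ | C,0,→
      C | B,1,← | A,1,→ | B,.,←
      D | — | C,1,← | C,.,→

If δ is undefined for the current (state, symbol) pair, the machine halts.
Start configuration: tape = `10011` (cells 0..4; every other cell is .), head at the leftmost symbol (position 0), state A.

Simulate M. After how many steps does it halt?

18

state=A head=0 tape=...[1]0011   (A,1)→(C,.,←)
state=C head=-1 tape=..[.].0011   (C,.)→(B,.,←)
state=B head=-2 tape=.[.]..0011   (B,.)→(C,0,→)
state=C head=-1 tape=.0[.].0011   (C,.)→(B,.,←)
state=B head=-2 tape=.[0]..0011   (B,0)→(D,0,←)
state=D head=-3 tape=[.]0..0011   (D,.)→(C,.,→)
state=C head=-2 tape=.[0]..0011   (C,0)→(B,1,←)
state=B head=-3 tape=[.]1..0011   (B,.)→(C,0,→)
state=C head=-2 tape=0[1]..0011   (C,1)→(A,1,→)
state=A head=-1 tape=01[.].0011   (A,.)→(D,1,→)
state=D head=0 tape=011[.]0011   (D,.)→(C,.,→)
state=C head=1 tape=011.[0]011   (C,0)→(B,1,←)
state=B head=0 tape=011[.]1011   (B,.)→(C,0,→)
state=C head=1 tape=0110[1]011   (C,1)→(A,1,→)
state=A head=2 tape=01101[0]11   (A,0)→(B,0,←)
state=B head=1 tape=0110[1]011   (B,1)→(A,0,→)
state=A head=2 tape=01100[0]11   (A,0)→(B,0,←)
state=B head=1 tape=0110[0]011   (B,0)→(D,0,←)
state=D head=0 tape=011[0]0011
M halts after 18 transitions.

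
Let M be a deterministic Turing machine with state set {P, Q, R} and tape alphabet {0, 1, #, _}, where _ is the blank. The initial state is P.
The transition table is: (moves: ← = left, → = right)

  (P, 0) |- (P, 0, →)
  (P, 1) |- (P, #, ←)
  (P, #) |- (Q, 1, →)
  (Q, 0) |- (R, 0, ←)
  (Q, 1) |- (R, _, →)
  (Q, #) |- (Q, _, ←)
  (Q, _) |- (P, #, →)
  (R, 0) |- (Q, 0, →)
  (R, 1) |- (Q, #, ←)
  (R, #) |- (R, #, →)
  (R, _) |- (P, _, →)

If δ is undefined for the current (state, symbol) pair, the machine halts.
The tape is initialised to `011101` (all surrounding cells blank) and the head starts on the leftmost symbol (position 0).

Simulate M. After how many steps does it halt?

22

state=P head=0 tape=[0]11101   (P,0)→(P,0,→)
state=P head=1 tape=0[1]1101   (P,1)→(P,#,←)
state=P head=0 tape=[0]#1101   (P,0)→(P,0,→)
state=P head=1 tape=0[#]1101   (P,#)→(Q,1,→)
state=Q head=2 tape=01[1]101   (Q,1)→(R,_,→)
state=R head=3 tape=01_[1]01   (R,1)→(Q,#,←)
state=Q head=2 tape=01[_]#01   (Q,_)→(P,#,→)
state=P head=3 tape=01#[#]01   (P,#)→(Q,1,→)
state=Q head=4 tape=01#1[0]1   (Q,0)→(R,0,←)
state=R head=3 tape=01#[1]01   (R,1)→(Q,#,←)
state=Q head=2 tape=01[#]#01   (Q,#)→(Q,_,←)
state=Q head=1 tape=0[1]_#01   (Q,1)→(R,_,→)
state=R head=2 tape=0_[_]#01   (R,_)→(P,_,→)
state=P head=3 tape=0__[#]01   (P,#)→(Q,1,→)
state=Q head=4 tape=0__1[0]1   (Q,0)→(R,0,←)
state=R head=3 tape=0__[1]01   (R,1)→(Q,#,←)
state=Q head=2 tape=0_[_]#01   (Q,_)→(P,#,→)
state=P head=3 tape=0_#[#]01   (P,#)→(Q,1,→)
state=Q head=4 tape=0_#1[0]1   (Q,0)→(R,0,←)
state=R head=3 tape=0_#[1]01   (R,1)→(Q,#,←)
state=Q head=2 tape=0_[#]#01   (Q,#)→(Q,_,←)
state=Q head=1 tape=0[_]_#01   (Q,_)→(P,#,→)
state=P head=2 tape=0#[_]#01
M halts after 22 transitions.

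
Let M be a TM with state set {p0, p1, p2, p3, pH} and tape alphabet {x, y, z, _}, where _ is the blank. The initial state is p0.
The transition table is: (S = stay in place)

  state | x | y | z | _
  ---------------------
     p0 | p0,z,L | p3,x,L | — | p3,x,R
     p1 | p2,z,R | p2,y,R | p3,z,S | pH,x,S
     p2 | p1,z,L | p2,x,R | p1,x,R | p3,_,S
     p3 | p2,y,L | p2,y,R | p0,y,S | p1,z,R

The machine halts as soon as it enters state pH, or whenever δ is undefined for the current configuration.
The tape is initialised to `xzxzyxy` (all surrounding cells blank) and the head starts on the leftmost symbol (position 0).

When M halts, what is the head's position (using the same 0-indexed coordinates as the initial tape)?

p0 | __[x]zxzyxy__   read x → write z, move L, go to p0
p0 | _[_]zzxzyxy__   read _ → write x, move R, go to p3
p3 | _x[z]zxzyxy__   read z → write y, move S, go to p0
p0 | _x[y]zxzyxy__   read y → write x, move L, go to p3
p3 | _[x]xzxzyxy__   read x → write y, move L, go to p2
p2 | [_]yxzxzyxy__   read _ → write _, move S, go to p3
p3 | [_]yxzxzyxy__   read _ → write z, move R, go to p1
p1 | z[y]xzxzyxy__   read y → write y, move R, go to p2
p2 | zy[x]zxzyxy__   read x → write z, move L, go to p1
p1 | z[y]zzxzyxy__   read y → write y, move R, go to p2
p2 | zy[z]zxzyxy__   read z → write x, move R, go to p1
p1 | zyx[z]xzyxy__   read z → write z, move S, go to p3
p3 | zyx[z]xzyxy__   read z → write y, move S, go to p0
p0 | zyx[y]xzyxy__   read y → write x, move L, go to p3
p3 | zy[x]xxzyxy__   read x → write y, move L, go to p2
p2 | z[y]yxxzyxy__   read y → write x, move R, go to p2
p2 | zx[y]xxzyxy__   read y → write x, move R, go to p2
p2 | zxx[x]xzyxy__   read x → write z, move L, go to p1
p1 | zx[x]zxzyxy__   read x → write z, move R, go to p2
p2 | zxz[z]xzyxy__   read z → write x, move R, go to p1
p1 | zxzx[x]zyxy__   read x → write z, move R, go to p2
p2 | zxzxz[z]yxy__   read z → write x, move R, go to p1
p1 | zxzxzx[y]xy__   read y → write y, move R, go to p2
p2 | zxzxzxy[x]y__   read x → write z, move L, go to p1
p1 | zxzxzx[y]zy__   read y → write y, move R, go to p2
p2 | zxzxzxy[z]y__   read z → write x, move R, go to p1
p1 | zxzxzxyx[y]__   read y → write y, move R, go to p2
p2 | zxzxzxyxy[_]_   read _ → write _, move S, go to p3
p3 | zxzxzxyxy[_]_   read _ → write z, move R, go to p1
p1 | zxzxzxyxyz[_]   read _ → write x, move S, go to pH
pH | zxzxzxyxyz[x]
At halt the head is at cell 8.

8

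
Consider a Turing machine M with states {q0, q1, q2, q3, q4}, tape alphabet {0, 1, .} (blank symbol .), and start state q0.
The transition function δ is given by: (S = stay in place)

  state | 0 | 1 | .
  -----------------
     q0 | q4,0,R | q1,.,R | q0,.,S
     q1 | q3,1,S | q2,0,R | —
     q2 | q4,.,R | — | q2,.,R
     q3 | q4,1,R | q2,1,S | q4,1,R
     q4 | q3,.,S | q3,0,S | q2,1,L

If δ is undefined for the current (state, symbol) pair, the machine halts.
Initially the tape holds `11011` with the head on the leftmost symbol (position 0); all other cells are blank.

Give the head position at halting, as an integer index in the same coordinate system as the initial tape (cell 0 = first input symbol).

state=q0 head=0 tape=[1]1011.   (q0,1)→(q1,.,R)
state=q1 head=1 tape=.[1]011.   (q1,1)→(q2,0,R)
state=q2 head=2 tape=.0[0]11.   (q2,0)→(q4,.,R)
state=q4 head=3 tape=.0.[1]1.   (q4,1)→(q3,0,S)
state=q3 head=3 tape=.0.[0]1.   (q3,0)→(q4,1,R)
state=q4 head=4 tape=.0.1[1].   (q4,1)→(q3,0,S)
state=q3 head=4 tape=.0.1[0].   (q3,0)→(q4,1,R)
state=q4 head=5 tape=.0.11[.]   (q4,.)→(q2,1,L)
state=q2 head=4 tape=.0.1[1]1
At halt the head is at cell 4.

4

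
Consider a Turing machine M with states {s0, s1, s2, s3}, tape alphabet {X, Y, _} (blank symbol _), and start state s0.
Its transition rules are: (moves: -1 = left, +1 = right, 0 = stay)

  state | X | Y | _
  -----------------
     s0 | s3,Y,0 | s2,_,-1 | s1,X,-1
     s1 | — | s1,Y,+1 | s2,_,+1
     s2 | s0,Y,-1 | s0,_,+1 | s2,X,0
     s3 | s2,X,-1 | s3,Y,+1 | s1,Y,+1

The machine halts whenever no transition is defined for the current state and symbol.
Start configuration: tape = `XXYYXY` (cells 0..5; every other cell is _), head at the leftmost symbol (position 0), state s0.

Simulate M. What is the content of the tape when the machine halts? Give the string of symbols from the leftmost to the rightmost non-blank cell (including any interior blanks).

YY_YYYXY

state=s0 head=0 tape=[X]XYYXY___   (s0,X)→(s3,Y,0)
state=s3 head=0 tape=[Y]XYYXY___   (s3,Y)→(s3,Y,+1)
state=s3 head=1 tape=Y[X]YYXY___   (s3,X)→(s2,X,-1)
state=s2 head=0 tape=[Y]XYYXY___   (s2,Y)→(s0,_,+1)
state=s0 head=1 tape=_[X]YYXY___   (s0,X)→(s3,Y,0)
state=s3 head=1 tape=_[Y]YYXY___   (s3,Y)→(s3,Y,+1)
state=s3 head=2 tape=_Y[Y]YXY___   (s3,Y)→(s3,Y,+1)
state=s3 head=3 tape=_YY[Y]XY___   (s3,Y)→(s3,Y,+1)
state=s3 head=4 tape=_YYY[X]Y___   (s3,X)→(s2,X,-1)
state=s2 head=3 tape=_YY[Y]XY___   (s2,Y)→(s0,_,+1)
state=s0 head=4 tape=_YY_[X]Y___   (s0,X)→(s3,Y,0)
state=s3 head=4 tape=_YY_[Y]Y___   (s3,Y)→(s3,Y,+1)
state=s3 head=5 tape=_YY_Y[Y]___   (s3,Y)→(s3,Y,+1)
state=s3 head=6 tape=_YY_YY[_]__   (s3,_)→(s1,Y,+1)
state=s1 head=7 tape=_YY_YYY[_]_   (s1,_)→(s2,_,+1)
state=s2 head=8 tape=_YY_YYY_[_]   (s2,_)→(s2,X,0)
state=s2 head=8 tape=_YY_YYY_[X]   (s2,X)→(s0,Y,-1)
state=s0 head=7 tape=_YY_YYY[_]Y   (s0,_)→(s1,X,-1)
state=s1 head=6 tape=_YY_YY[Y]XY   (s1,Y)→(s1,Y,+1)
state=s1 head=7 tape=_YY_YYY[X]Y
The non-blank tape span at halt is YY_YYYXY.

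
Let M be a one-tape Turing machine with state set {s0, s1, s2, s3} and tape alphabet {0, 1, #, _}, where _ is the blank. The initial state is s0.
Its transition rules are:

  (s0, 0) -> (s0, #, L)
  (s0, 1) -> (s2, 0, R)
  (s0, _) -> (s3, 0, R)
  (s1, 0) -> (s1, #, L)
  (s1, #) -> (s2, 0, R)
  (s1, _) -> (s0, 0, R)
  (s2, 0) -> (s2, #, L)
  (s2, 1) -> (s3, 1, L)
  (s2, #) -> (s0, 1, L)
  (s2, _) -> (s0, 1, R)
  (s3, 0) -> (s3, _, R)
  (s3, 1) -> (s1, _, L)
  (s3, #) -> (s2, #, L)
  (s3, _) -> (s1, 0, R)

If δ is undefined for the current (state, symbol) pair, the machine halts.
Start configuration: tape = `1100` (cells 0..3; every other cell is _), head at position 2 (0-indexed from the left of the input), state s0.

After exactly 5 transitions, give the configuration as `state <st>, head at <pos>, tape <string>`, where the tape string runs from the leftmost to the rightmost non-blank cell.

state s2, head at 1, tape 0#10

s0 | 11[0]0   read 0 → write #, move L, go to s0
s0 | 1[1]#0   read 1 → write 0, move R, go to s2
s2 | 10[#]0   read # → write 1, move L, go to s0
s0 | 1[0]10   read 0 → write #, move L, go to s0
s0 | [1]#10   read 1 → write 0, move R, go to s2
s2 | 0[#]10
After 5 steps: state s2, head at 1, tape 0#10.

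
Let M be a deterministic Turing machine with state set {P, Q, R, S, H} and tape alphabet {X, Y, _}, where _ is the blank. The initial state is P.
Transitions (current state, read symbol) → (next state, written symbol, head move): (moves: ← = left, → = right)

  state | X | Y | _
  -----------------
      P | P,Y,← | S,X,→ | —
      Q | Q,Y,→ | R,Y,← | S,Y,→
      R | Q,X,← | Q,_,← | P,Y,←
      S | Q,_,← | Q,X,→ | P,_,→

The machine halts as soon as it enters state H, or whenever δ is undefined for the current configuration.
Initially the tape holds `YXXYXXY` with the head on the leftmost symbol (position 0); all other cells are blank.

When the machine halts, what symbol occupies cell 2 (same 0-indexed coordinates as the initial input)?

Y

P | _[Y]XXYXXY__   read Y → write X, move →, go to S
S | _X[X]XYXXY__   read X → write _, move ←, go to Q
Q | _[X]_XYXXY__   read X → write Y, move →, go to Q
Q | _Y[_]XYXXY__   read _ → write Y, move →, go to S
S | _YY[X]YXXY__   read X → write _, move ←, go to Q
Q | _Y[Y]_YXXY__   read Y → write Y, move ←, go to R
R | _[Y]Y_YXXY__   read Y → write _, move ←, go to Q
Q | [_]_Y_YXXY__   read _ → write Y, move →, go to S
S | Y[_]Y_YXXY__   read _ → write _, move →, go to P
P | Y_[Y]_YXXY__   read Y → write X, move →, go to S
S | Y_X[_]YXXY__   read _ → write _, move →, go to P
P | Y_X_[Y]XXY__   read Y → write X, move →, go to S
S | Y_X_X[X]XY__   read X → write _, move ←, go to Q
Q | Y_X_[X]_XY__   read X → write Y, move →, go to Q
Q | Y_X_Y[_]XY__   read _ → write Y, move →, go to S
S | Y_X_YY[X]Y__   read X → write _, move ←, go to Q
Q | Y_X_Y[Y]_Y__   read Y → write Y, move ←, go to R
R | Y_X_[Y]Y_Y__   read Y → write _, move ←, go to Q
Q | Y_X[_]_Y_Y__   read _ → write Y, move →, go to S
S | Y_XY[_]Y_Y__   read _ → write _, move →, go to P
P | Y_XY_[Y]_Y__   read Y → write X, move →, go to S
S | Y_XY_X[_]Y__   read _ → write _, move →, go to P
P | Y_XY_X_[Y]__   read Y → write X, move →, go to S
S | Y_XY_X_X[_]_   read _ → write _, move →, go to P
P | Y_XY_X_X_[_]
Cell 2 holds Y when M halts.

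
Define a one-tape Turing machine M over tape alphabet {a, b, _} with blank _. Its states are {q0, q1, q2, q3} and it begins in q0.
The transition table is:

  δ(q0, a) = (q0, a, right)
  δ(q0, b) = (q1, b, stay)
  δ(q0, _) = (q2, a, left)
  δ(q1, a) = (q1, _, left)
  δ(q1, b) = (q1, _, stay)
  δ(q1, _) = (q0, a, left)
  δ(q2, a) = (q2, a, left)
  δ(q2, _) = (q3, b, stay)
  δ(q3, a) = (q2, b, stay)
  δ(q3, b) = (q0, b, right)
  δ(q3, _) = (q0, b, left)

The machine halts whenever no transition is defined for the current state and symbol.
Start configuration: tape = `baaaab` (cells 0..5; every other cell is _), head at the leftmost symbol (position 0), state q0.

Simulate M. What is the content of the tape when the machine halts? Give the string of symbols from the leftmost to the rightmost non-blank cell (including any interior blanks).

baaaaaaaa

q0 | __[b]aaaab_   read b → write b, move stay, go to q1
q1 | __[b]aaaab_   read b → write _, move stay, go to q1
q1 | __[_]aaaab_   read _ → write a, move left, go to q0
q0 | _[_]aaaaab_   read _ → write a, move left, go to q2
q2 | [_]aaaaaab_   read _ → write b, move stay, go to q3
q3 | [b]aaaaaab_   read b → write b, move right, go to q0
q0 | b[a]aaaaab_   read a → write a, move right, go to q0
q0 | ba[a]aaaab_   read a → write a, move right, go to q0
q0 | baa[a]aaab_   read a → write a, move right, go to q0
q0 | baaa[a]aab_   read a → write a, move right, go to q0
q0 | baaaa[a]ab_   read a → write a, move right, go to q0
q0 | baaaaa[a]b_   read a → write a, move right, go to q0
q0 | baaaaaa[b]_   read b → write b, move stay, go to q1
q1 | baaaaaa[b]_   read b → write _, move stay, go to q1
q1 | baaaaaa[_]_   read _ → write a, move left, go to q0
q0 | baaaaa[a]a_   read a → write a, move right, go to q0
q0 | baaaaaa[a]_   read a → write a, move right, go to q0
q0 | baaaaaaa[_]   read _ → write a, move left, go to q2
q2 | baaaaaa[a]a   read a → write a, move left, go to q2
q2 | baaaaa[a]aa   read a → write a, move left, go to q2
q2 | baaaa[a]aaa   read a → write a, move left, go to q2
q2 | baaa[a]aaaa   read a → write a, move left, go to q2
q2 | baa[a]aaaaa   read a → write a, move left, go to q2
q2 | ba[a]aaaaaa   read a → write a, move left, go to q2
q2 | b[a]aaaaaaa   read a → write a, move left, go to q2
q2 | [b]aaaaaaaa
The non-blank tape span at halt is baaaaaaaa.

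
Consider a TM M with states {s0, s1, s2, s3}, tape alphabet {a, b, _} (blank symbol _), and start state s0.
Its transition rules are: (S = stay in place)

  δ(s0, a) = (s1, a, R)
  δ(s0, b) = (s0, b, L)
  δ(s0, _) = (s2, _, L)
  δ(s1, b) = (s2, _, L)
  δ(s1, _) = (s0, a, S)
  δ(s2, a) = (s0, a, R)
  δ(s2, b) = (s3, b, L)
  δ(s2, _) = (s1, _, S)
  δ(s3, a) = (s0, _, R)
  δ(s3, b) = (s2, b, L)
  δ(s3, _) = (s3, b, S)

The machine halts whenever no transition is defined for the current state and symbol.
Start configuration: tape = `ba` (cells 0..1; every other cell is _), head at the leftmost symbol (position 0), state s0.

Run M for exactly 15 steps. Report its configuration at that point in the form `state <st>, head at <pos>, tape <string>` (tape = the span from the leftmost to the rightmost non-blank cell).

state=s0 head=0 tape=__[b]a   (s0,b)→(s0,b,L)
state=s0 head=-1 tape=_[_]ba   (s0,_)→(s2,_,L)
state=s2 head=-2 tape=[_]_ba   (s2,_)→(s1,_,S)
state=s1 head=-2 tape=[_]_ba   (s1,_)→(s0,a,S)
state=s0 head=-2 tape=[a]_ba   (s0,a)→(s1,a,R)
state=s1 head=-1 tape=a[_]ba   (s1,_)→(s0,a,S)
state=s0 head=-1 tape=a[a]ba   (s0,a)→(s1,a,R)
state=s1 head=0 tape=aa[b]a   (s1,b)→(s2,_,L)
state=s2 head=-1 tape=a[a]_a   (s2,a)→(s0,a,R)
state=s0 head=0 tape=aa[_]a   (s0,_)→(s2,_,L)
state=s2 head=-1 tape=a[a]_a   (s2,a)→(s0,a,R)
state=s0 head=0 tape=aa[_]a   (s0,_)→(s2,_,L)
state=s2 head=-1 tape=a[a]_a   (s2,a)→(s0,a,R)
state=s0 head=0 tape=aa[_]a   (s0,_)→(s2,_,L)
state=s2 head=-1 tape=a[a]_a   (s2,a)→(s0,a,R)
state=s0 head=0 tape=aa[_]a
After 15 steps: state s0, head at 0, tape aa_a.

state s0, head at 0, tape aa_a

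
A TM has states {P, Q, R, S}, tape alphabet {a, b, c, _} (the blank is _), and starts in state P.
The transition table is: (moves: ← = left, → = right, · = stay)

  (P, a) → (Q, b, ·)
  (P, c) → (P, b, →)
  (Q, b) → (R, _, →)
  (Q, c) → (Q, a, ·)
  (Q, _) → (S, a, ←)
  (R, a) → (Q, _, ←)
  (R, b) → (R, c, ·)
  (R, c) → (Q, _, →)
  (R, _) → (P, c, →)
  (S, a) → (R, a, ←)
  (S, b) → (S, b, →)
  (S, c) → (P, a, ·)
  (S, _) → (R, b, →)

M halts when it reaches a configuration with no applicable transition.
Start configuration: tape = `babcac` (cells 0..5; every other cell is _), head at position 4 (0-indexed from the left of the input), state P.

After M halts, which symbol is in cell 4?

_

state=P head=4 tape=babc[a]c__   (P,a)→(Q,b,·)
state=Q head=4 tape=babc[b]c__   (Q,b)→(R,_,→)
state=R head=5 tape=babc_[c]__   (R,c)→(Q,_,→)
state=Q head=6 tape=babc__[_]_   (Q,_)→(S,a,←)
state=S head=5 tape=babc_[_]a_   (S,_)→(R,b,→)
state=R head=6 tape=babc_b[a]_   (R,a)→(Q,_,←)
state=Q head=5 tape=babc_[b]__   (Q,b)→(R,_,→)
state=R head=6 tape=babc__[_]_   (R,_)→(P,c,→)
state=P head=7 tape=babc__c[_]
Cell 4 holds _ when M halts.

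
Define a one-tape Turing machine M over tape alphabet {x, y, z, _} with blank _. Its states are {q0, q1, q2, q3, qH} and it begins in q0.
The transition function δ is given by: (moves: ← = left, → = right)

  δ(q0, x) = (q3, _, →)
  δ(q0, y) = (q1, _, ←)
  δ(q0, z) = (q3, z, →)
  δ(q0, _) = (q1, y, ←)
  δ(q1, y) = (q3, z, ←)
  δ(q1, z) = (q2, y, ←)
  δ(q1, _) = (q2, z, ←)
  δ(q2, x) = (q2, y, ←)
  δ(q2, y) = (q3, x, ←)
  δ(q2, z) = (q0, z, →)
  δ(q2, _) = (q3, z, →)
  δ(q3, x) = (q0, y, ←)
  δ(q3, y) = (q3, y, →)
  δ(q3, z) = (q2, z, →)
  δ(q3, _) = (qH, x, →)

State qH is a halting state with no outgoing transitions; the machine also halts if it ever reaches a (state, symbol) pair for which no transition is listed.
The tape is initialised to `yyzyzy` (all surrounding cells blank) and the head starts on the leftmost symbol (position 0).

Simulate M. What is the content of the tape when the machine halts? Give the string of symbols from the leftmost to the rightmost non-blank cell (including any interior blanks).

q0 | ___[y]yzyzy   read y → write _, move ←, go to q1
q1 | __[_]_yzyzy   read _ → write z, move ←, go to q2
q2 | _[_]z_yzyzy   read _ → write z, move →, go to q3
q3 | _z[z]_yzyzy   read z → write z, move →, go to q2
q2 | _zz[_]yzyzy   read _ → write z, move →, go to q3
q3 | _zzz[y]zyzy   read y → write y, move →, go to q3
q3 | _zzzy[z]yzy   read z → write z, move →, go to q2
q2 | _zzzyz[y]zy   read y → write x, move ←, go to q3
q3 | _zzzy[z]xzy   read z → write z, move →, go to q2
q2 | _zzzyz[x]zy   read x → write y, move ←, go to q2
q2 | _zzzy[z]yzy   read z → write z, move →, go to q0
q0 | _zzzyz[y]zy   read y → write _, move ←, go to q1
q1 | _zzzy[z]_zy   read z → write y, move ←, go to q2
q2 | _zzz[y]y_zy   read y → write x, move ←, go to q3
q3 | _zz[z]xy_zy   read z → write z, move →, go to q2
q2 | _zzz[x]y_zy   read x → write y, move ←, go to q2
q2 | _zz[z]yy_zy   read z → write z, move →, go to q0
q0 | _zzz[y]y_zy   read y → write _, move ←, go to q1
q1 | _zz[z]_y_zy   read z → write y, move ←, go to q2
q2 | _z[z]y_y_zy   read z → write z, move →, go to q0
q0 | _zz[y]_y_zy   read y → write _, move ←, go to q1
q1 | _z[z]__y_zy   read z → write y, move ←, go to q2
q2 | _[z]y__y_zy   read z → write z, move →, go to q0
q0 | _z[y]__y_zy   read y → write _, move ←, go to q1
q1 | _[z]___y_zy   read z → write y, move ←, go to q2
q2 | [_]y___y_zy   read _ → write z, move →, go to q3
q3 | z[y]___y_zy   read y → write y, move →, go to q3
q3 | zy[_]__y_zy   read _ → write x, move →, go to qH
qH | zyx[_]_y_zy
The non-blank tape span at halt is zyx__y_zy.

zyx__y_zy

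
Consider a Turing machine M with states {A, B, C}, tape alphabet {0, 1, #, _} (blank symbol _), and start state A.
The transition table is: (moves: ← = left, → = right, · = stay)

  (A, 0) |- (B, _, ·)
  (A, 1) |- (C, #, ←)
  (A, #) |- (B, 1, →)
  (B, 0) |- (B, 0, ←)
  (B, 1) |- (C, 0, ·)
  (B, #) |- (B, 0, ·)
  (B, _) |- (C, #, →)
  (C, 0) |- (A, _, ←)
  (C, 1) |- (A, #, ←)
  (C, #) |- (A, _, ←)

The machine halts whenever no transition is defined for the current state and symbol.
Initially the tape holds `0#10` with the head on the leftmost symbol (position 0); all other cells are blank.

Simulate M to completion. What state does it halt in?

state=A head=0 tape=_[0]#10   (A,0)→(B,_,·)
state=B head=0 tape=_[_]#10   (B,_)→(C,#,→)
state=C head=1 tape=_#[#]10   (C,#)→(A,_,←)
state=A head=0 tape=_[#]_10   (A,#)→(B,1,→)
state=B head=1 tape=_1[_]10   (B,_)→(C,#,→)
state=C head=2 tape=_1#[1]0   (C,1)→(A,#,←)
state=A head=1 tape=_1[#]#0   (A,#)→(B,1,→)
state=B head=2 tape=_11[#]0   (B,#)→(B,0,·)
state=B head=2 tape=_11[0]0   (B,0)→(B,0,←)
state=B head=1 tape=_1[1]00   (B,1)→(C,0,·)
state=C head=1 tape=_1[0]00   (C,0)→(A,_,←)
state=A head=0 tape=_[1]_00   (A,1)→(C,#,←)
state=C head=-1 tape=[_]#_00
No transition is defined for (C, _); M halts in state C.

C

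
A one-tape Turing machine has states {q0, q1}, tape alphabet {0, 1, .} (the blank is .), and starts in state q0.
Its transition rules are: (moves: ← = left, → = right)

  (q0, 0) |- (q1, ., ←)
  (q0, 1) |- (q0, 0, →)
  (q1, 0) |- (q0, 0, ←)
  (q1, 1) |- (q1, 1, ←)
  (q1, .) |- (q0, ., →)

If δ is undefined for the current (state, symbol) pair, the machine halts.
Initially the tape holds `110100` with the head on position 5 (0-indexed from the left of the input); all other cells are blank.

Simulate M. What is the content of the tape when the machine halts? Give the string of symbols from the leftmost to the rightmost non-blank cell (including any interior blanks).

00.0

state=q0 head=5 tape=.11010[0]   (q0,0)→(q1,.,←)
state=q1 head=4 tape=.1101[0].   (q1,0)→(q0,0,←)
state=q0 head=3 tape=.110[1]0.   (q0,1)→(q0,0,→)
state=q0 head=4 tape=.1100[0].   (q0,0)→(q1,.,←)
state=q1 head=3 tape=.110[0]..   (q1,0)→(q0,0,←)
state=q0 head=2 tape=.11[0]0..   (q0,0)→(q1,.,←)
state=q1 head=1 tape=.1[1].0..   (q1,1)→(q1,1,←)
state=q1 head=0 tape=.[1]1.0..   (q1,1)→(q1,1,←)
state=q1 head=-1 tape=[.]11.0..   (q1,.)→(q0,.,→)
state=q0 head=0 tape=.[1]1.0..   (q0,1)→(q0,0,→)
state=q0 head=1 tape=.0[1].0..   (q0,1)→(q0,0,→)
state=q0 head=2 tape=.00[.]0..
The non-blank tape span at halt is 00.0.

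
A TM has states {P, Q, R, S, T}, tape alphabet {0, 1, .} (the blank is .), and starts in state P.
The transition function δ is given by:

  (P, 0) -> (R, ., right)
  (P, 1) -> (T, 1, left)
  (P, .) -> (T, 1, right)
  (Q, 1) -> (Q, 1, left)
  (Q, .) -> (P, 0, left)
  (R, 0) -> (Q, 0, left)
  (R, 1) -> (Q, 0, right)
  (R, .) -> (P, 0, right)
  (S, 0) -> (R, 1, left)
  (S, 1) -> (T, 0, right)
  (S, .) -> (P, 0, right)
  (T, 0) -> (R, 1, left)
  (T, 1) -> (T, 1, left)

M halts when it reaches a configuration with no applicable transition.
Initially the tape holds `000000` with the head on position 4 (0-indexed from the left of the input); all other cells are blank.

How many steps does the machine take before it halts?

19

state=P head=4 tape=.0000[0]0   (P,0)→(R,.,right)
state=R head=5 tape=.0000.[0]   (R,0)→(Q,0,left)
state=Q head=4 tape=.0000[.]0   (Q,.)→(P,0,left)
state=P head=3 tape=.000[0]00   (P,0)→(R,.,right)
state=R head=4 tape=.000.[0]0   (R,0)→(Q,0,left)
state=Q head=3 tape=.000[.]00   (Q,.)→(P,0,left)
state=P head=2 tape=.00[0]000   (P,0)→(R,.,right)
state=R head=3 tape=.00.[0]00   (R,0)→(Q,0,left)
state=Q head=2 tape=.00[.]000   (Q,.)→(P,0,left)
state=P head=1 tape=.0[0]0000   (P,0)→(R,.,right)
state=R head=2 tape=.0.[0]000   (R,0)→(Q,0,left)
state=Q head=1 tape=.0[.]0000   (Q,.)→(P,0,left)
state=P head=0 tape=.[0]00000   (P,0)→(R,.,right)
state=R head=1 tape=..[0]0000   (R,0)→(Q,0,left)
state=Q head=0 tape=.[.]00000   (Q,.)→(P,0,left)
state=P head=-1 tape=[.]000000   (P,.)→(T,1,right)
state=T head=0 tape=1[0]00000   (T,0)→(R,1,left)
state=R head=-1 tape=[1]100000   (R,1)→(Q,0,right)
state=Q head=0 tape=0[1]00000   (Q,1)→(Q,1,left)
state=Q head=-1 tape=[0]100000
M halts after 19 transitions.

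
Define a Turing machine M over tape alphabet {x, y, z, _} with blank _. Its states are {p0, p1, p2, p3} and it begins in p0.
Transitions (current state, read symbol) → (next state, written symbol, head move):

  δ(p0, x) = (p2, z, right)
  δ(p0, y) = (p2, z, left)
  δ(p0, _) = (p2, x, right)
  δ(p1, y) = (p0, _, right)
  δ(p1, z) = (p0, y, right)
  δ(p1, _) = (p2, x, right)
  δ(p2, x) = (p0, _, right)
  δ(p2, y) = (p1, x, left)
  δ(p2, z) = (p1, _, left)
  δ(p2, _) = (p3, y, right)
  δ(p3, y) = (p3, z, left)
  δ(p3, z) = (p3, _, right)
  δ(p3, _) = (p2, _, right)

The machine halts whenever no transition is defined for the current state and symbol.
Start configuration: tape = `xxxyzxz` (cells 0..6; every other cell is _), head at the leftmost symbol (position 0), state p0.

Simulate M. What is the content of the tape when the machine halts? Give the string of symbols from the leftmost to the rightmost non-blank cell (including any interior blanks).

state=p0 head=0 tape=[x]xxyzxz   (p0,x)→(p2,z,right)
state=p2 head=1 tape=z[x]xyzxz   (p2,x)→(p0,_,right)
state=p0 head=2 tape=z_[x]yzxz   (p0,x)→(p2,z,right)
state=p2 head=3 tape=z_z[y]zxz   (p2,y)→(p1,x,left)
state=p1 head=2 tape=z_[z]xzxz   (p1,z)→(p0,y,right)
state=p0 head=3 tape=z_y[x]zxz   (p0,x)→(p2,z,right)
state=p2 head=4 tape=z_yz[z]xz   (p2,z)→(p1,_,left)
state=p1 head=3 tape=z_y[z]_xz   (p1,z)→(p0,y,right)
state=p0 head=4 tape=z_yy[_]xz   (p0,_)→(p2,x,right)
state=p2 head=5 tape=z_yyx[x]z   (p2,x)→(p0,_,right)
state=p0 head=6 tape=z_yyx_[z]
The non-blank tape span at halt is z_yyx_z.

z_yyx_z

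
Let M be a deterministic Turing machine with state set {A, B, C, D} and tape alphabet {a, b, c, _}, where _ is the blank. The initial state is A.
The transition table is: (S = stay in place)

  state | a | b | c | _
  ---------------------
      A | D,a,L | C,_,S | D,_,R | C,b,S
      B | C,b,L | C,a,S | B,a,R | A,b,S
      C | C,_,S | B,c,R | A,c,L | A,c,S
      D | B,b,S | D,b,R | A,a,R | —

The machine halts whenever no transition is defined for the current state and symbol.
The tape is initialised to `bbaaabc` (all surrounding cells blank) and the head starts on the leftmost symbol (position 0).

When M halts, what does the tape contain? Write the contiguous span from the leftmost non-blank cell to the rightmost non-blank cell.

b___bac

state=A head=0 tape=[b]baaabc___   (A,b)→(C,_,S)
state=C head=0 tape=[_]baaabc___   (C,_)→(A,c,S)
state=A head=0 tape=[c]baaabc___   (A,c)→(D,_,R)
state=D head=1 tape=_[b]aaabc___   (D,b)→(D,b,R)
state=D head=2 tape=_b[a]aabc___   (D,a)→(B,b,S)
state=B head=2 tape=_b[b]aabc___   (B,b)→(C,a,S)
state=C head=2 tape=_b[a]aabc___   (C,a)→(C,_,S)
state=C head=2 tape=_b[_]aabc___   (C,_)→(A,c,S)
state=A head=2 tape=_b[c]aabc___   (A,c)→(D,_,R)
state=D head=3 tape=_b_[a]abc___   (D,a)→(B,b,S)
state=B head=3 tape=_b_[b]abc___   (B,b)→(C,a,S)
state=C head=3 tape=_b_[a]abc___   (C,a)→(C,_,S)
state=C head=3 tape=_b_[_]abc___   (C,_)→(A,c,S)
state=A head=3 tape=_b_[c]abc___   (A,c)→(D,_,R)
state=D head=4 tape=_b__[a]bc___   (D,a)→(B,b,S)
state=B head=4 tape=_b__[b]bc___   (B,b)→(C,a,S)
state=C head=4 tape=_b__[a]bc___   (C,a)→(C,_,S)
state=C head=4 tape=_b__[_]bc___   (C,_)→(A,c,S)
state=A head=4 tape=_b__[c]bc___   (A,c)→(D,_,R)
state=D head=5 tape=_b___[b]c___   (D,b)→(D,b,R)
state=D head=6 tape=_b___b[c]___   (D,c)→(A,a,R)
state=A head=7 tape=_b___ba[_]__   (A,_)→(C,b,S)
state=C head=7 tape=_b___ba[b]__   (C,b)→(B,c,R)
state=B head=8 tape=_b___bac[_]_   (B,_)→(A,b,S)
state=A head=8 tape=_b___bac[b]_   (A,b)→(C,_,S)
state=C head=8 tape=_b___bac[_]_   (C,_)→(A,c,S)
state=A head=8 tape=_b___bac[c]_   (A,c)→(D,_,R)
state=D head=9 tape=_b___bac_[_]
The non-blank tape span at halt is b___bac.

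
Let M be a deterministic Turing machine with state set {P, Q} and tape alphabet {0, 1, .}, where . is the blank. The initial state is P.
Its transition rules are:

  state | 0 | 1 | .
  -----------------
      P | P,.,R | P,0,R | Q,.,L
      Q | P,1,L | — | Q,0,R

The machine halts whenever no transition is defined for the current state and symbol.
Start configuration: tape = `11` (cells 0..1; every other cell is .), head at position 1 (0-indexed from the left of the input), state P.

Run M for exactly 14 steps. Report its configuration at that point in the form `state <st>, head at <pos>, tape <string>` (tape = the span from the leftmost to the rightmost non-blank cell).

state Q, head at 1, tape 001

P | .1[1].   read 1 → write 0, move R, go to P
P | .10[.]   read . → write ., move L, go to Q
Q | .1[0].   read 0 → write 1, move L, go to P
P | .[1]1.   read 1 → write 0, move R, go to P
P | .0[1].   read 1 → write 0, move R, go to P
P | .00[.]   read . → write ., move L, go to Q
Q | .0[0].   read 0 → write 1, move L, go to P
P | .[0]1.   read 0 → write ., move R, go to P
P | ..[1].   read 1 → write 0, move R, go to P
P | ..0[.]   read . → write ., move L, go to Q
Q | ..[0].   read 0 → write 1, move L, go to P
P | .[.]1.   read . → write ., move L, go to Q
Q | [.].1.   read . → write 0, move R, go to Q
Q | 0[.]1.   read . → write 0, move R, go to Q
Q | 00[1].
After 14 steps: state Q, head at 1, tape 001.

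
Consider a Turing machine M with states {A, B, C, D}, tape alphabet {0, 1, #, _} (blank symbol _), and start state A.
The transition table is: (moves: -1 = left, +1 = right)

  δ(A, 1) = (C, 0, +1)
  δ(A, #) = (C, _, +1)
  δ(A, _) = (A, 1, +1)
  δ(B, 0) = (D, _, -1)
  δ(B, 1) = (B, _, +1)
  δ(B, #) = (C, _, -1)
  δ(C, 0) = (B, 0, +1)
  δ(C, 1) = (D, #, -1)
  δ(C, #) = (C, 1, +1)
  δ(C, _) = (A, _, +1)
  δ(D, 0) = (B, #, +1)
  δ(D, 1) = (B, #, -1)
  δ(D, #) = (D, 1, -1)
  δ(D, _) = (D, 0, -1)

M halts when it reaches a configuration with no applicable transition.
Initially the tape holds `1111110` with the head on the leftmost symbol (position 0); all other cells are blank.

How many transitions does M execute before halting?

state=A head=0 tape=[1]111110   (A,1)→(C,0,+1)
state=C head=1 tape=0[1]11110   (C,1)→(D,#,-1)
state=D head=0 tape=[0]#11110   (D,0)→(B,#,+1)
state=B head=1 tape=#[#]11110   (B,#)→(C,_,-1)
state=C head=0 tape=[#]_11110   (C,#)→(C,1,+1)
state=C head=1 tape=1[_]11110   (C,_)→(A,_,+1)
state=A head=2 tape=1_[1]1110   (A,1)→(C,0,+1)
state=C head=3 tape=1_0[1]110   (C,1)→(D,#,-1)
state=D head=2 tape=1_[0]#110   (D,0)→(B,#,+1)
state=B head=3 tape=1_#[#]110   (B,#)→(C,_,-1)
state=C head=2 tape=1_[#]_110   (C,#)→(C,1,+1)
state=C head=3 tape=1_1[_]110   (C,_)→(A,_,+1)
state=A head=4 tape=1_1_[1]10   (A,1)→(C,0,+1)
state=C head=5 tape=1_1_0[1]0   (C,1)→(D,#,-1)
state=D head=4 tape=1_1_[0]#0   (D,0)→(B,#,+1)
state=B head=5 tape=1_1_#[#]0   (B,#)→(C,_,-1)
state=C head=4 tape=1_1_[#]_0   (C,#)→(C,1,+1)
state=C head=5 tape=1_1_1[_]0   (C,_)→(A,_,+1)
state=A head=6 tape=1_1_1_[0]
M halts after 18 transitions.

18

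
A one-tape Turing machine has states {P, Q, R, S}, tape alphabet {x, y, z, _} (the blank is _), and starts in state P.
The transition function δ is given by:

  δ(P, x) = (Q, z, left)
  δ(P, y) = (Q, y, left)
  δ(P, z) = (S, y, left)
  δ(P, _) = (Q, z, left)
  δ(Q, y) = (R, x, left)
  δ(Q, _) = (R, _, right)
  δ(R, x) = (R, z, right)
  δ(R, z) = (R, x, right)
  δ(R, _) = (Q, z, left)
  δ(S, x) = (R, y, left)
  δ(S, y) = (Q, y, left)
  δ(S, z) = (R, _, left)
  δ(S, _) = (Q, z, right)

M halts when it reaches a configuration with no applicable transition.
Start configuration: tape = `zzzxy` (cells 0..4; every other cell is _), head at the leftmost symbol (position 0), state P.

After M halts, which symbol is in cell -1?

x

state=P head=0 tape=_[z]zzxy   (P,z)→(S,y,left)
state=S head=-1 tape=[_]yzzxy   (S,_)→(Q,z,right)
state=Q head=0 tape=z[y]zzxy   (Q,y)→(R,x,left)
state=R head=-1 tape=[z]xzzxy   (R,z)→(R,x,right)
state=R head=0 tape=x[x]zzxy   (R,x)→(R,z,right)
state=R head=1 tape=xz[z]zxy   (R,z)→(R,x,right)
state=R head=2 tape=xzx[z]xy   (R,z)→(R,x,right)
state=R head=3 tape=xzxx[x]y   (R,x)→(R,z,right)
state=R head=4 tape=xzxxz[y]
Cell -1 holds x when M halts.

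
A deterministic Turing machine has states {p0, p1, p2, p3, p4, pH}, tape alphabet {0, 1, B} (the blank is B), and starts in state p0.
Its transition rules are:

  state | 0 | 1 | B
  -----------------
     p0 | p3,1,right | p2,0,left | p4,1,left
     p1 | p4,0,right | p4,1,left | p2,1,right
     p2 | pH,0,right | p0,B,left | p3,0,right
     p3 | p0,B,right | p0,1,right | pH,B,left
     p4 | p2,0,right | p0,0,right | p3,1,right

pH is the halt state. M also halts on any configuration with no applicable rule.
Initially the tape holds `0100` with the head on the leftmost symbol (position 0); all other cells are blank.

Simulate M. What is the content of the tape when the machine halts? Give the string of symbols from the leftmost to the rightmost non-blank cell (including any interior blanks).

state=p0 head=0 tape=[0]100BB   (p0,0)→(p3,1,right)
state=p3 head=1 tape=1[1]00BB   (p3,1)→(p0,1,right)
state=p0 head=2 tape=11[0]0BB   (p0,0)→(p3,1,right)
state=p3 head=3 tape=111[0]BB   (p3,0)→(p0,B,right)
state=p0 head=4 tape=111B[B]B   (p0,B)→(p4,1,left)
state=p4 head=3 tape=111[B]1B   (p4,B)→(p3,1,right)
state=p3 head=4 tape=1111[1]B   (p3,1)→(p0,1,right)
state=p0 head=5 tape=11111[B]   (p0,B)→(p4,1,left)
state=p4 head=4 tape=1111[1]1   (p4,1)→(p0,0,right)
state=p0 head=5 tape=11110[1]   (p0,1)→(p2,0,left)
state=p2 head=4 tape=1111[0]0   (p2,0)→(pH,0,right)
state=pH head=5 tape=11110[0]
The non-blank tape span at halt is 111100.

111100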